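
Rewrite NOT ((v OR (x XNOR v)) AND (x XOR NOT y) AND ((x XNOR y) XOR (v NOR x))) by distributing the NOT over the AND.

NOT (v OR (x XNOR v)) OR NOT (x XOR NOT y) OR NOT ((x XNOR y) XOR (v NOR x))
De Morgan's: NOT(AND of terms) = OR of negations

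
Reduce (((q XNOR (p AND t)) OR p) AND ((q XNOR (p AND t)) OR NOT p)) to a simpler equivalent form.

By distribution ((E OR v) AND (E OR NOT v) = E):
= (q XNOR (p AND t))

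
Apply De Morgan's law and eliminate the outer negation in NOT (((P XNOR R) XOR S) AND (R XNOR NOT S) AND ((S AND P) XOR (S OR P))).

NOT ((P XNOR R) XOR S) OR NOT (R XNOR NOT S) OR NOT ((S AND P) XOR (S OR P))
De Morgan's: NOT(AND of terms) = OR of negations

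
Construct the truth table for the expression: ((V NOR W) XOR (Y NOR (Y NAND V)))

W | Y | V | Output
------------------
0 | 0 | 0 | 1
0 | 0 | 1 | 0
0 | 1 | 0 | 1
0 | 1 | 1 | 0
1 | 0 | 0 | 0
1 | 0 | 1 | 0
1 | 1 | 0 | 0
1 | 1 | 1 | 0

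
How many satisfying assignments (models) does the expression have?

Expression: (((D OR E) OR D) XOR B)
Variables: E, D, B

Satisfying assignments: (0,0,1), (0,1,0), (1,0,0), (1,1,0)
Count: 4 out of 8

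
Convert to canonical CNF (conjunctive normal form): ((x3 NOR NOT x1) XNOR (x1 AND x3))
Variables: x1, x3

(NOT x1 OR x3) AND (NOT x1 OR NOT x3)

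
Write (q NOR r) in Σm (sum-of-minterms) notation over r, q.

Σm(0) = (NOT r AND NOT q)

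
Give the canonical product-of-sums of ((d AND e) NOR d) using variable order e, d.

ΠM(1, 3) = (e OR NOT d) AND (NOT e OR NOT d)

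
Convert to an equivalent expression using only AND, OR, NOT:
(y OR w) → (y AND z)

NOT (y OR w) OR (y AND z)
(Implication elimination: A → B = NOT A OR B)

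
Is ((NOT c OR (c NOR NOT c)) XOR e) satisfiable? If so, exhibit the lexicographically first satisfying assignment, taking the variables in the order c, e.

c=0, e=0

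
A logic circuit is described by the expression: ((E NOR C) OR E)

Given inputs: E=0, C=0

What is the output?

Substituting: ((0 NOR 0) OR 0)
= 1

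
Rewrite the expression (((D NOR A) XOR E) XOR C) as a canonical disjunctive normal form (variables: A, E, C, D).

(NOT A AND NOT E AND NOT C AND NOT D) OR (NOT A AND NOT E AND C AND D) OR (NOT A AND E AND NOT C AND D) OR (NOT A AND E AND C AND NOT D) OR (A AND NOT E AND C AND NOT D) OR (A AND NOT E AND C AND D) OR (A AND E AND NOT C AND NOT D) OR (A AND E AND NOT C AND D)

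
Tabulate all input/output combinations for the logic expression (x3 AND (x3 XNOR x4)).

x4 | x3 | Output
----------------
0 | 0 | 0
0 | 1 | 0
1 | 0 | 0
1 | 1 | 1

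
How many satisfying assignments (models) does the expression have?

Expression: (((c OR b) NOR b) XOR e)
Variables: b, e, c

Satisfying assignments: (0,0,0), (0,1,1), (1,1,0), (1,1,1)
Count: 4 out of 8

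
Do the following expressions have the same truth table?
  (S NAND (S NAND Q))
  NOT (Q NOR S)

No. Counterexample: with S=0, Q=0, Expression 1 = 1 but Expression 2 = 0.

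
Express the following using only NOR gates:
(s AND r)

((s NOR s) NOR (r NOR r))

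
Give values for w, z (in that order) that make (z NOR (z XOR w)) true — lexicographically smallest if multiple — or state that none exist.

w=0, z=0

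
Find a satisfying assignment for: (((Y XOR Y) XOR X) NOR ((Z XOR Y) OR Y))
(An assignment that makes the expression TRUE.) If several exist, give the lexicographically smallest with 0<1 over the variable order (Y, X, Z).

Y=0, X=0, Z=0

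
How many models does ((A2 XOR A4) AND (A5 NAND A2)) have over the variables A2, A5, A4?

Satisfying assignments: (0,0,1), (0,1,1), (1,0,0)
Count: 3 out of 8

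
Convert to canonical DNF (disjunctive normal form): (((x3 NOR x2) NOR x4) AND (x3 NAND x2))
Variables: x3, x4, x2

(NOT x3 AND NOT x4 AND x2) OR (x3 AND NOT x4 AND NOT x2)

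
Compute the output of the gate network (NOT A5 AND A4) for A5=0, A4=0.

Substituting: (NOT 0 AND 0)
= 0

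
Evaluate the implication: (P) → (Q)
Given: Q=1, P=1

Antecedent (P) = 1; consequent (Q) = 1.
1 → 1 = 1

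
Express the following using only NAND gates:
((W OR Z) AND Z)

((((W NAND W) NAND (Z NAND Z)) NAND Z) NAND (((W NAND W) NAND (Z NAND Z)) NAND Z))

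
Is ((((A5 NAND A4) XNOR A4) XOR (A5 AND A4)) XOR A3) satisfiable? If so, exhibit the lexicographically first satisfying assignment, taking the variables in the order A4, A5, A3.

A4=0, A5=0, A3=1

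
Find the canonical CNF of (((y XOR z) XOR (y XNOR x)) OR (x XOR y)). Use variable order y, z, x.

(y OR NOT z OR x) AND (NOT y OR z OR NOT x)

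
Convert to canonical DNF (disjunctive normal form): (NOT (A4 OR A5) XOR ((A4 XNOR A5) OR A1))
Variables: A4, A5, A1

(NOT A4 AND A5 AND A1) OR (A4 AND NOT A5 AND A1) OR (A4 AND A5 AND NOT A1) OR (A4 AND A5 AND A1)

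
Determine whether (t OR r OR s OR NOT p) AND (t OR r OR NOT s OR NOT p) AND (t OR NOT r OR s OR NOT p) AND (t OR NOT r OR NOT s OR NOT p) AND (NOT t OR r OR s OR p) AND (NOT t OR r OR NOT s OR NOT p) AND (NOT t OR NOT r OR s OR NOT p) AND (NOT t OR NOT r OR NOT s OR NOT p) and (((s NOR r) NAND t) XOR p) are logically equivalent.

Yes, they are equivalent — the two output columns agree on all 16 assignments:
t | r | s | p | Expression 1 | Expression 2
-------------------------------------------
0 | 0 | 0 | 0 | 1 | 1
0 | 0 | 0 | 1 | 0 | 0
0 | 0 | 1 | 0 | 1 | 1
0 | 0 | 1 | 1 | 0 | 0
0 | 1 | 0 | 0 | 1 | 1
0 | 1 | 0 | 1 | 0 | 0
0 | 1 | 1 | 0 | 1 | 1
0 | 1 | 1 | 1 | 0 | 0
1 | 0 | 0 | 0 | 0 | 0
1 | 0 | 0 | 1 | 1 | 1
1 | 0 | 1 | 0 | 1 | 1
1 | 0 | 1 | 1 | 0 | 0
1 | 1 | 0 | 0 | 1 | 1
1 | 1 | 0 | 1 | 0 | 0
1 | 1 | 1 | 0 | 1 | 1
1 | 1 | 1 | 1 | 0 | 0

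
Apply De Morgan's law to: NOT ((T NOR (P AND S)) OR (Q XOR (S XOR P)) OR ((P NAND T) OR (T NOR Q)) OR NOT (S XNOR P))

NOT (T NOR (P AND S)) AND NOT (Q XOR (S XOR P)) AND NOT ((P NAND T) OR (T NOR Q)) AND (S XNOR P)
De Morgan's: NOT(OR of terms) = AND of negations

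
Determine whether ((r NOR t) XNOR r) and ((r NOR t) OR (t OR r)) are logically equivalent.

No. Counterexample: with t=0, r=0, Expression 1 = 0 but Expression 2 = 1.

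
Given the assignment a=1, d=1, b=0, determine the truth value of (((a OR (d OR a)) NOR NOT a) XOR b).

Substituting: (((1 OR (1 OR 1)) NOR NOT 1) XOR 0)
= 0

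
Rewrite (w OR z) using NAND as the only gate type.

((w NAND w) NAND (z NAND z))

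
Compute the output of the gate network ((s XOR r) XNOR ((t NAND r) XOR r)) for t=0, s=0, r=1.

Substituting: ((0 XOR 1) XNOR ((0 NAND 1) XOR 1))
= 0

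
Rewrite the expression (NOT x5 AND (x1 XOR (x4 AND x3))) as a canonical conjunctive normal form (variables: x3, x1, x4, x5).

(x3 OR x1 OR x4 OR x5) AND (x3 OR x1 OR x4 OR NOT x5) AND (x3 OR x1 OR NOT x4 OR x5) AND (x3 OR x1 OR NOT x4 OR NOT x5) AND (x3 OR NOT x1 OR x4 OR NOT x5) AND (x3 OR NOT x1 OR NOT x4 OR NOT x5) AND (NOT x3 OR x1 OR x4 OR x5) AND (NOT x3 OR x1 OR x4 OR NOT x5) AND (NOT x3 OR x1 OR NOT x4 OR NOT x5) AND (NOT x3 OR NOT x1 OR x4 OR NOT x5) AND (NOT x3 OR NOT x1 OR NOT x4 OR x5) AND (NOT x3 OR NOT x1 OR NOT x4 OR NOT x5)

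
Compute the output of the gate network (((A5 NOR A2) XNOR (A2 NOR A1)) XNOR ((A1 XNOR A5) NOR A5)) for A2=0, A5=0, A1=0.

Substituting: (((0 NOR 0) XNOR (0 NOR 0)) XNOR ((0 XNOR 0) NOR 0))
= 0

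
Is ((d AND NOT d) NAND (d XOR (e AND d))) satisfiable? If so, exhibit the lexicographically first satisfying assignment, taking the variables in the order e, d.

e=0, d=0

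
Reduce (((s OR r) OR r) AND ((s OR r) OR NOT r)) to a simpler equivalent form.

By distribution ((E OR v) AND (E OR NOT v) = E):
= (s OR r)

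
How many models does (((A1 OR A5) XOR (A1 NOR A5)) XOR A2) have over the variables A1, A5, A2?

Satisfying assignments: (0,0,0), (0,1,0), (1,0,0), (1,1,0)
Count: 4 out of 8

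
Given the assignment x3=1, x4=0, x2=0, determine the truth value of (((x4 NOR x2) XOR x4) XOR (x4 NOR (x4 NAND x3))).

Substituting: (((0 NOR 0) XOR 0) XOR (0 NOR (0 NAND 1)))
= 1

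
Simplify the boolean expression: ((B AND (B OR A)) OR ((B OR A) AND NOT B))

By distribution ((E AND v) OR (E AND NOT v) = E):
= (B OR A)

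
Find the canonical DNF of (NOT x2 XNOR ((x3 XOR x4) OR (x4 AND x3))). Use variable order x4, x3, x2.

(NOT x4 AND NOT x3 AND x2) OR (NOT x4 AND x3 AND NOT x2) OR (x4 AND NOT x3 AND NOT x2) OR (x4 AND x3 AND NOT x2)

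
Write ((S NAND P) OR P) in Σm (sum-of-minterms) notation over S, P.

Σm(0, 1, 2, 3) = (NOT S AND NOT P) OR (NOT S AND P) OR (S AND NOT P) OR (S AND P)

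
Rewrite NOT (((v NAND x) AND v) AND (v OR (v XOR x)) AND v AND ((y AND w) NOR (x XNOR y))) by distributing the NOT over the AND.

NOT ((v NAND x) AND v) OR NOT (v OR (v XOR x)) OR NOT v OR NOT ((y AND w) NOR (x XNOR y))
De Morgan's: NOT(AND of terms) = OR of negations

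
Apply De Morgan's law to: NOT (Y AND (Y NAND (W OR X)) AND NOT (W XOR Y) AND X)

NOT Y OR NOT (Y NAND (W OR X)) OR (W XOR Y) OR NOT X
De Morgan's: NOT(AND of terms) = OR of negations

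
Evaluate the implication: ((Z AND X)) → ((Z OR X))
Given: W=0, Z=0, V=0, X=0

Antecedent ((Z AND X)) = 0; consequent ((Z OR X)) = 0.
0 → 0 = 1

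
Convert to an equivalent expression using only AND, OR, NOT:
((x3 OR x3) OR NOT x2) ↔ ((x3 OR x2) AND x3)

(((x3 OR x3) OR NOT x2) AND ((x3 OR x2) AND x3)) OR (NOT ((x3 OR x3) OR NOT x2) AND NOT ((x3 OR x2) AND x3))
(Biconditional = both true or both false)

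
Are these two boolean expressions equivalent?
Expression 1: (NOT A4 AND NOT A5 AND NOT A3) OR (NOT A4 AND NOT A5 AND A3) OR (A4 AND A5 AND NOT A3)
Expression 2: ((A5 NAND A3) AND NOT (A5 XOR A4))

Yes, they are equivalent — the two output columns agree on all 8 assignments:
A4 | A5 | A3 | Expression 1 | Expression 2
------------------------------------------
0 | 0 | 0 | 1 | 1
0 | 0 | 1 | 1 | 1
0 | 1 | 0 | 0 | 0
0 | 1 | 1 | 0 | 0
1 | 0 | 0 | 0 | 0
1 | 0 | 1 | 0 | 0
1 | 1 | 0 | 1 | 1
1 | 1 | 1 | 0 | 0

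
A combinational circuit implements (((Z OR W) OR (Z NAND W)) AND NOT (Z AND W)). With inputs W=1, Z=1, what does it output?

Substituting: (((1 OR 1) OR (1 NAND 1)) AND NOT (1 AND 1))
= 0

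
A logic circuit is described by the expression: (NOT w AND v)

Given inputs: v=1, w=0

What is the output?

Substituting: (NOT 0 AND 1)
= 1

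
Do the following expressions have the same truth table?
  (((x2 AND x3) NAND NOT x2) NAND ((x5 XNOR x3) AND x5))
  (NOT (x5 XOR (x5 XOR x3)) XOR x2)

No. Counterexample: with x3=0, x2=1, x5=0, Expression 1 = 1 but Expression 2 = 0.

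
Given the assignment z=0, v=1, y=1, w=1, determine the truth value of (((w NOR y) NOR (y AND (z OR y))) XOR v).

Substituting: (((1 NOR 1) NOR (1 AND (0 OR 1))) XOR 1)
= 1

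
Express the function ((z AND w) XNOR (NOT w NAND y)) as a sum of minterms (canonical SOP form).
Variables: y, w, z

Σm(3, 4, 5, 7) = (NOT y AND w AND z) OR (y AND NOT w AND NOT z) OR (y AND NOT w AND z) OR (y AND w AND z)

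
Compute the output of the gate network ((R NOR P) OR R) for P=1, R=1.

Substituting: ((1 NOR 1) OR 1)
= 1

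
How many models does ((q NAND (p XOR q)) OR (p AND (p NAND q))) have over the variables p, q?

Satisfying assignments: (0,0), (1,0), (1,1)
Count: 3 out of 4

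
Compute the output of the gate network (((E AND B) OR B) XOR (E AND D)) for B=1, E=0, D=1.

Substituting: (((0 AND 1) OR 1) XOR (0 AND 1))
= 1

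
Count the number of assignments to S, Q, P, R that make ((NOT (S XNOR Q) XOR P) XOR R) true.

Satisfying assignments: (0,0,0,1), (0,0,1,0), (0,1,0,0), (0,1,1,1), (1,0,0,0), (1,0,1,1), (1,1,0,1), (1,1,1,0)
Count: 8 out of 16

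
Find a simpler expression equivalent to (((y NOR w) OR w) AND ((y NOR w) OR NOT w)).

By distribution ((E OR v) AND (E OR NOT v) = E):
= (y NOR w)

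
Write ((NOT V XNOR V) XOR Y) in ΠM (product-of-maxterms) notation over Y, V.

ΠM(0, 1) = (Y OR V) AND (Y OR NOT V)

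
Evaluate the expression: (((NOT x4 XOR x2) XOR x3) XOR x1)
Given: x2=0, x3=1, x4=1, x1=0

Substituting: (((NOT 1 XOR 0) XOR 1) XOR 0)
= 1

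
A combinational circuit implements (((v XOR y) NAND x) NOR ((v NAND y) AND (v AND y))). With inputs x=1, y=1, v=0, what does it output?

Substituting: (((0 XOR 1) NAND 1) NOR ((0 NAND 1) AND (0 AND 1)))
= 1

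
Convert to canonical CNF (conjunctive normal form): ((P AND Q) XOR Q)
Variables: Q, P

(Q OR P) AND (Q OR NOT P) AND (NOT Q OR NOT P)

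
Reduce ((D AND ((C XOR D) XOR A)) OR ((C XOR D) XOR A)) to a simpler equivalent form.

By absorption (E OR (E AND v) = E):
= ((C XOR D) XOR A)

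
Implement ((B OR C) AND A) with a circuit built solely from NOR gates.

((((B NOR C) NOR (B NOR C)) NOR ((B NOR C) NOR (B NOR C))) NOR (A NOR A))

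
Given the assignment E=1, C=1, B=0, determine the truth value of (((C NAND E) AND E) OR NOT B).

Substituting: (((1 NAND 1) AND 1) OR NOT 0)
= 1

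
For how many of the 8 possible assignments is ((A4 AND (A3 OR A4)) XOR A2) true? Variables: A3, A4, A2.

Satisfying assignments: (0,0,1), (0,1,0), (1,0,1), (1,1,0)
Count: 4 out of 8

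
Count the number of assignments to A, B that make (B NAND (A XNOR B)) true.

Satisfying assignments: (0,0), (0,1), (1,0)
Count: 3 out of 4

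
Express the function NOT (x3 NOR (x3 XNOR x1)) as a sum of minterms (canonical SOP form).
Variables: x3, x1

Σm(0, 2, 3) = (NOT x3 AND NOT x1) OR (x3 AND NOT x1) OR (x3 AND x1)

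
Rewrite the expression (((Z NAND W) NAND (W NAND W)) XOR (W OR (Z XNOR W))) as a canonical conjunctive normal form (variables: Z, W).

(Z OR NOT W) AND (NOT Z OR W) AND (NOT Z OR NOT W)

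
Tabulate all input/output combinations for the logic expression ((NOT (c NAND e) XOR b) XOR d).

e | b | d | c | Output
----------------------
0 | 0 | 0 | 0 | 0
0 | 0 | 0 | 1 | 0
0 | 0 | 1 | 0 | 1
0 | 0 | 1 | 1 | 1
0 | 1 | 0 | 0 | 1
0 | 1 | 0 | 1 | 1
0 | 1 | 1 | 0 | 0
0 | 1 | 1 | 1 | 0
1 | 0 | 0 | 0 | 0
1 | 0 | 0 | 1 | 1
1 | 0 | 1 | 0 | 1
1 | 0 | 1 | 1 | 0
1 | 1 | 0 | 0 | 1
1 | 1 | 0 | 1 | 0
1 | 1 | 1 | 0 | 0
1 | 1 | 1 | 1 | 1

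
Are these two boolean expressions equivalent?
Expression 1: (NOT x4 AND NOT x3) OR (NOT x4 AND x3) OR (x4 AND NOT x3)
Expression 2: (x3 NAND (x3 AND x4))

Yes, they are equivalent — the two output columns agree on all 4 assignments:
x4 | x3 | Expression 1 | Expression 2
-------------------------------------
0 | 0 | 1 | 1
0 | 1 | 1 | 1
1 | 0 | 1 | 1
1 | 1 | 0 | 0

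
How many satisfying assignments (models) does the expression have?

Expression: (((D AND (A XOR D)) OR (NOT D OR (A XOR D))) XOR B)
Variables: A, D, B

Satisfying assignments: (0,0,0), (0,1,0), (1,0,0), (1,1,1)
Count: 4 out of 8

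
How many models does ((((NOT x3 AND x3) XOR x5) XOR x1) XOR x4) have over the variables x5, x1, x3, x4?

Satisfying assignments: (0,0,0,1), (0,0,1,1), (0,1,0,0), (0,1,1,0), (1,0,0,0), (1,0,1,0), (1,1,0,1), (1,1,1,1)
Count: 8 out of 16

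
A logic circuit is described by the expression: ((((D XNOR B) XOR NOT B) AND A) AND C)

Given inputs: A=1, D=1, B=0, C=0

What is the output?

Substituting: ((((1 XNOR 0) XOR NOT 0) AND 1) AND 0)
= 0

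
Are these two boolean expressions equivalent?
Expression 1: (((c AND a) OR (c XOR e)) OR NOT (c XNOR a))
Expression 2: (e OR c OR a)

Yes, they are equivalent — the two output columns agree on all 8 assignments:
e | c | a | Expression 1 | Expression 2
---------------------------------------
0 | 0 | 0 | 0 | 0
0 | 0 | 1 | 1 | 1
0 | 1 | 0 | 1 | 1
0 | 1 | 1 | 1 | 1
1 | 0 | 0 | 1 | 1
1 | 0 | 1 | 1 | 1
1 | 1 | 0 | 1 | 1
1 | 1 | 1 | 1 | 1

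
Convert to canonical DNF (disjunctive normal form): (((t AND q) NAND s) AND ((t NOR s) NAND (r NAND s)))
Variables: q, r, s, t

(NOT q AND NOT r AND NOT s AND t) OR (NOT q AND NOT r AND s AND NOT t) OR (NOT q AND NOT r AND s AND t) OR (NOT q AND r AND NOT s AND t) OR (NOT q AND r AND s AND NOT t) OR (NOT q AND r AND s AND t) OR (q AND NOT r AND NOT s AND t) OR (q AND NOT r AND s AND NOT t) OR (q AND r AND NOT s AND t) OR (q AND r AND s AND NOT t)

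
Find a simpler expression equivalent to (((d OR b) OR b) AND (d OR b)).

By absorption (E AND (E OR v) = E):
= (d OR b)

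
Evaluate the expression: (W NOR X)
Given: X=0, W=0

Substituting: (0 NOR 0)
= 1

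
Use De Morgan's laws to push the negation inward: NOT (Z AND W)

NOT Z OR NOT W
De Morgan's: NOT(AND of terms) = OR of negations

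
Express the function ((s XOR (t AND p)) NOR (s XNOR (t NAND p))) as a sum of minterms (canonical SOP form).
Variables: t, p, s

Σm(0, 2, 4, 7) = (NOT t AND NOT p AND NOT s) OR (NOT t AND p AND NOT s) OR (t AND NOT p AND NOT s) OR (t AND p AND s)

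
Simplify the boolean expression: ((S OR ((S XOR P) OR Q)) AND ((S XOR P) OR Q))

By absorption (E AND (E OR v) = E):
= ((S XOR P) OR Q)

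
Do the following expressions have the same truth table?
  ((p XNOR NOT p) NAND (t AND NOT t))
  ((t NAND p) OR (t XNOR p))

Yes, they are equivalent — the two output columns agree on all 4 assignments:
p | t | Expression 1 | Expression 2
-----------------------------------
0 | 0 | 1 | 1
0 | 1 | 1 | 1
1 | 0 | 1 | 1
1 | 1 | 1 | 1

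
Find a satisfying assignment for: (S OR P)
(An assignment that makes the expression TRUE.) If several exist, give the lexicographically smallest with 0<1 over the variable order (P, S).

P=0, S=1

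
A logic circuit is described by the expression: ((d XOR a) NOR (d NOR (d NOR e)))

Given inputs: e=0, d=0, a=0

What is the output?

Substituting: ((0 XOR 0) NOR (0 NOR (0 NOR 0)))
= 1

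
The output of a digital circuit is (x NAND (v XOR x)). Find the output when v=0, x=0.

Substituting: (0 NAND (0 XOR 0))
= 1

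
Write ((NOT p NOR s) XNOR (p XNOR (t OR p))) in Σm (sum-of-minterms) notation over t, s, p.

Σm(1, 4, 5, 6) = (NOT t AND NOT s AND p) OR (t AND NOT s AND NOT p) OR (t AND NOT s AND p) OR (t AND s AND NOT p)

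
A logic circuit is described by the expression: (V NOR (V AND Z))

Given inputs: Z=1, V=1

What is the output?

Substituting: (1 NOR (1 AND 1))
= 0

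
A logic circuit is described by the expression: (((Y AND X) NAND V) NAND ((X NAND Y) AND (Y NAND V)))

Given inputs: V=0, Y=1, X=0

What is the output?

Substituting: (((1 AND 0) NAND 0) NAND ((0 NAND 1) AND (1 NAND 0)))
= 0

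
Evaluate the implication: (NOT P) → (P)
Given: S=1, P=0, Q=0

Antecedent (NOT P) = 1; consequent (P) = 0.
1 → 0 = 0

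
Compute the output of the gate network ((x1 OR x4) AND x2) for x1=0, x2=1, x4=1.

Substituting: ((0 OR 1) AND 1)
= 1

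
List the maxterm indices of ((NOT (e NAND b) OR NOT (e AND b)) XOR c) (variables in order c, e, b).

ΠM(4, 5, 6, 7) = (NOT c OR e OR b) AND (NOT c OR e OR NOT b) AND (NOT c OR NOT e OR b) AND (NOT c OR NOT e OR NOT b)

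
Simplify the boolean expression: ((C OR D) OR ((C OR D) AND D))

By absorption (E OR (E AND v) = E):
= (C OR D)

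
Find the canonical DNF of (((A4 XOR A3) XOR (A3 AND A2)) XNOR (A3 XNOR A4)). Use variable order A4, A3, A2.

(NOT A4 AND A3 AND A2) OR (A4 AND A3 AND A2)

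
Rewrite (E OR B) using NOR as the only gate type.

((E NOR B) NOR (E NOR B))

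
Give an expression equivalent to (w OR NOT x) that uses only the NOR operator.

((w NOR (x NOR x)) NOR (w NOR (x NOR x)))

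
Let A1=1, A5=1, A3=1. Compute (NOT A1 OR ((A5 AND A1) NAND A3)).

Substituting: (NOT 1 OR ((1 AND 1) NAND 1))
= 0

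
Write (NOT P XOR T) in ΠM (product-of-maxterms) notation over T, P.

ΠM(1, 2) = (T OR NOT P) AND (NOT T OR P)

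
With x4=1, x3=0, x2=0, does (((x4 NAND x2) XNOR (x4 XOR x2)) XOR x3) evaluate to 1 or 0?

Substituting: (((1 NAND 0) XNOR (1 XOR 0)) XOR 0)
= 1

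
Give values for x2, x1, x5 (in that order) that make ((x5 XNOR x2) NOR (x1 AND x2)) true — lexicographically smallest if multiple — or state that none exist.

x2=0, x1=0, x5=1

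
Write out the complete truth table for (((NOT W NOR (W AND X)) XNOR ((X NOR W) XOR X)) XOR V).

W | V | X | Output
------------------
0 | 0 | 0 | 0
0 | 0 | 1 | 0
0 | 1 | 0 | 1
0 | 1 | 1 | 1
1 | 0 | 0 | 0
1 | 0 | 1 | 0
1 | 1 | 0 | 1
1 | 1 | 1 | 1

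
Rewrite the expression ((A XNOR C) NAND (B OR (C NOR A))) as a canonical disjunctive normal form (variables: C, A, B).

(NOT C AND A AND NOT B) OR (NOT C AND A AND B) OR (C AND NOT A AND NOT B) OR (C AND NOT A AND B) OR (C AND A AND NOT B)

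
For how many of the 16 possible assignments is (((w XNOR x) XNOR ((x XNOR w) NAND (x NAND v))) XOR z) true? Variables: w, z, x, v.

Satisfying assignments: (0,1,0,0), (0,1,0,1), (0,1,1,0), (0,1,1,1), (1,0,1,1), (1,1,0,0), (1,1,0,1), (1,1,1,0)
Count: 8 out of 16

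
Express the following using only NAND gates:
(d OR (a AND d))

((d NAND d) NAND (((a NAND d) NAND (a NAND d)) NAND ((a NAND d) NAND (a NAND d))))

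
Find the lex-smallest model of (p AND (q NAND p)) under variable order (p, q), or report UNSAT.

p=1, q=0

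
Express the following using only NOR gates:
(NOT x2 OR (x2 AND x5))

(((x2 NOR x2) NOR ((x2 NOR x2) NOR (x5 NOR x5))) NOR ((x2 NOR x2) NOR ((x2 NOR x2) NOR (x5 NOR x5))))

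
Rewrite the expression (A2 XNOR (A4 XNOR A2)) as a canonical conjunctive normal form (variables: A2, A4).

(A2 OR A4) AND (NOT A2 OR A4)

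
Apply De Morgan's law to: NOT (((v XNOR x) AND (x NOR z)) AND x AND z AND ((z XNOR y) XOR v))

NOT ((v XNOR x) AND (x NOR z)) OR NOT x OR NOT z OR NOT ((z XNOR y) XOR v)
De Morgan's: NOT(AND of terms) = OR of negations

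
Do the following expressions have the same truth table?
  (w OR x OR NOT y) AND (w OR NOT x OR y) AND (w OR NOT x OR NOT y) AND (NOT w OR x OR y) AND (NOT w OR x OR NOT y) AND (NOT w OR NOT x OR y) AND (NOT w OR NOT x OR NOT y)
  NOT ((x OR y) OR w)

Yes, they are equivalent — the two output columns agree on all 8 assignments:
w | x | y | Expression 1 | Expression 2
---------------------------------------
0 | 0 | 0 | 1 | 1
0 | 0 | 1 | 0 | 0
0 | 1 | 0 | 0 | 0
0 | 1 | 1 | 0 | 0
1 | 0 | 0 | 0 | 0
1 | 0 | 1 | 0 | 0
1 | 1 | 0 | 0 | 0
1 | 1 | 1 | 0 | 0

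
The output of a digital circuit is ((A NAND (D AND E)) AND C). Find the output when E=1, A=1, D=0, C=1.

Substituting: ((1 NAND (0 AND 1)) AND 1)
= 1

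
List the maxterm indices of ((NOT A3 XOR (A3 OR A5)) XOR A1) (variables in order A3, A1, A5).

ΠM(1, 2, 6, 7) = (A3 OR A1 OR NOT A5) AND (A3 OR NOT A1 OR A5) AND (NOT A3 OR NOT A1 OR A5) AND (NOT A3 OR NOT A1 OR NOT A5)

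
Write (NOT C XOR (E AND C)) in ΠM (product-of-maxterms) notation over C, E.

ΠM(2) = (NOT C OR E)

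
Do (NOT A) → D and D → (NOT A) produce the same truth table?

No, Converse is not equivalent to original (counterexample: D=0, A=0)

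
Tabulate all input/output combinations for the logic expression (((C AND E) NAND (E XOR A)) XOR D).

D | C | A | E | Output
----------------------
0 | 0 | 0 | 0 | 1
0 | 0 | 0 | 1 | 1
0 | 0 | 1 | 0 | 1
0 | 0 | 1 | 1 | 1
0 | 1 | 0 | 0 | 1
0 | 1 | 0 | 1 | 0
0 | 1 | 1 | 0 | 1
0 | 1 | 1 | 1 | 1
1 | 0 | 0 | 0 | 0
1 | 0 | 0 | 1 | 0
1 | 0 | 1 | 0 | 0
1 | 0 | 1 | 1 | 0
1 | 1 | 0 | 0 | 0
1 | 1 | 0 | 1 | 1
1 | 1 | 1 | 0 | 0
1 | 1 | 1 | 1 | 0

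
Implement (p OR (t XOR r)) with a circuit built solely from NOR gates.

((p NOR ((((t NOR r) NOR (t NOR r)) NOR ((t NOR r) NOR (t NOR r))) NOR ((((t NOR t) NOR (r NOR r)) NOR ((t NOR t) NOR (r NOR r))) NOR (((t NOR t) NOR (r NOR r)) NOR ((t NOR t) NOR (r NOR r)))))) NOR (p NOR ((((t NOR r) NOR (t NOR r)) NOR ((t NOR r) NOR (t NOR r))) NOR ((((t NOR t) NOR (r NOR r)) NOR ((t NOR t) NOR (r NOR r))) NOR (((t NOR t) NOR (r NOR r)) NOR ((t NOR t) NOR (r NOR r)))))))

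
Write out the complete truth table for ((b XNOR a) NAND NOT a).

b | a | Output
--------------
0 | 0 | 0
0 | 1 | 1
1 | 0 | 1
1 | 1 | 1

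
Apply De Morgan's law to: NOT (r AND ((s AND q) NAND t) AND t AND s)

NOT r OR NOT ((s AND q) NAND t) OR NOT t OR NOT s
De Morgan's: NOT(AND of terms) = OR of negations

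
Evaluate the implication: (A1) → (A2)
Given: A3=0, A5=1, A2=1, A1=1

Antecedent (A1) = 1; consequent (A2) = 1.
1 → 1 = 1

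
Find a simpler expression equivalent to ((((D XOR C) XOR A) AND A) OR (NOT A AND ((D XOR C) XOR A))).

By distribution ((E AND v) OR (E AND NOT v) = E):
= ((D XOR C) XOR A)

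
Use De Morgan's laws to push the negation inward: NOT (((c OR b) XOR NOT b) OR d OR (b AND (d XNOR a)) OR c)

NOT ((c OR b) XOR NOT b) AND NOT d AND NOT (b AND (d XNOR a)) AND NOT c
De Morgan's: NOT(OR of terms) = AND of negations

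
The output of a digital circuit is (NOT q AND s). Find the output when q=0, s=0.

Substituting: (NOT 0 AND 0)
= 0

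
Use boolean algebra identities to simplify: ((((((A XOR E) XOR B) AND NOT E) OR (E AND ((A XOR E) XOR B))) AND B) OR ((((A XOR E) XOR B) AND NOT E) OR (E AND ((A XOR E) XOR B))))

By absorption (E OR (E AND v) = E) then distribution ((E AND v) OR (E AND NOT v) = E):
= ((A XOR E) XOR B)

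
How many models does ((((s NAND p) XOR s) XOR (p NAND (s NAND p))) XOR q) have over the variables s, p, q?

Satisfying assignments: (0,0,1), (0,1,0), (1,0,0), (1,1,1)
Count: 4 out of 8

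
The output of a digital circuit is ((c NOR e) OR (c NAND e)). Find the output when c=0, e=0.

Substituting: ((0 NOR 0) OR (0 NAND 0))
= 1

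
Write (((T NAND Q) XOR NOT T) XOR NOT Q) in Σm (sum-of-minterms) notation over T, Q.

Σm(0) = (NOT T AND NOT Q)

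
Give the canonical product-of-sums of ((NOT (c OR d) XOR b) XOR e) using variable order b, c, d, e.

ΠM(1, 2, 4, 6, 8, 11, 13, 15) = (b OR c OR d OR NOT e) AND (b OR c OR NOT d OR e) AND (b OR NOT c OR d OR e) AND (b OR NOT c OR NOT d OR e) AND (NOT b OR c OR d OR e) AND (NOT b OR c OR NOT d OR NOT e) AND (NOT b OR NOT c OR d OR NOT e) AND (NOT b OR NOT c OR NOT d OR NOT e)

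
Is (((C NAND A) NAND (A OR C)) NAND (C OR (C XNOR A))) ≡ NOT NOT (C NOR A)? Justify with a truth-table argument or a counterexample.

No. Counterexample: with A=0, C=0, Expression 1 = 0 but Expression 2 = 1.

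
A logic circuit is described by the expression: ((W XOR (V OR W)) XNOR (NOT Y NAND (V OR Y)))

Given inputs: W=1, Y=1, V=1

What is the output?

Substituting: ((1 XOR (1 OR 1)) XNOR (NOT 1 NAND (1 OR 1)))
= 0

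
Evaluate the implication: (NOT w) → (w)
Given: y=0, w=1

Antecedent (NOT w) = 0; consequent (w) = 1.
0 → 1 = 1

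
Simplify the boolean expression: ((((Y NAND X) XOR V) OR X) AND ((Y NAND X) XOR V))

By absorption (E AND (E OR v) = E):
= ((Y NAND X) XOR V)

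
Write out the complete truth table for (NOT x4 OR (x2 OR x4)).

x2 | x4 | Output
----------------
0 | 0 | 1
0 | 1 | 1
1 | 0 | 1
1 | 1 | 1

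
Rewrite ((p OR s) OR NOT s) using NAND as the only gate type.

((((p NAND p) NAND (s NAND s)) NAND ((p NAND p) NAND (s NAND s))) NAND ((s NAND s) NAND (s NAND s)))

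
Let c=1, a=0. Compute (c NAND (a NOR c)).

Substituting: (1 NAND (0 NOR 1))
= 1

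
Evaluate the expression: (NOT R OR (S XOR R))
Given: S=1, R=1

Substituting: (NOT 1 OR (1 XOR 1))
= 0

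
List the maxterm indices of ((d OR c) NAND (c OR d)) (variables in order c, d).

ΠM(1, 2, 3) = (c OR NOT d) AND (NOT c OR d) AND (NOT c OR NOT d)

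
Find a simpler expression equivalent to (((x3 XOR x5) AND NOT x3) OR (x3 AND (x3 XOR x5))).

By distribution ((E AND v) OR (E AND NOT v) = E):
= (x3 XOR x5)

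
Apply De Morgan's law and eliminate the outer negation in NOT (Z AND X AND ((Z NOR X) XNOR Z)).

NOT Z OR NOT X OR NOT ((Z NOR X) XNOR Z)
De Morgan's: NOT(AND of terms) = OR of negations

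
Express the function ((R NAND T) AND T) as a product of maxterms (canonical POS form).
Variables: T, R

ΠM(0, 1, 3) = (T OR R) AND (T OR NOT R) AND (NOT T OR NOT R)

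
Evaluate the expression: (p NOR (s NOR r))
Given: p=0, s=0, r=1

Substituting: (0 NOR (0 NOR 1))
= 1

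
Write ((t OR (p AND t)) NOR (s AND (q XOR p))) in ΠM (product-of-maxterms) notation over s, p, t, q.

ΠM(2, 3, 6, 7, 9, 10, 11, 12, 14, 15) = (s OR p OR NOT t OR q) AND (s OR p OR NOT t OR NOT q) AND (s OR NOT p OR NOT t OR q) AND (s OR NOT p OR NOT t OR NOT q) AND (NOT s OR p OR t OR NOT q) AND (NOT s OR p OR NOT t OR q) AND (NOT s OR p OR NOT t OR NOT q) AND (NOT s OR NOT p OR t OR q) AND (NOT s OR NOT p OR NOT t OR q) AND (NOT s OR NOT p OR NOT t OR NOT q)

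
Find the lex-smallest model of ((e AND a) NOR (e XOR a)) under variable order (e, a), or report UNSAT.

e=0, a=0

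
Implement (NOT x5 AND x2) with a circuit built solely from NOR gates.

(((x5 NOR x5) NOR (x5 NOR x5)) NOR (x2 NOR x2))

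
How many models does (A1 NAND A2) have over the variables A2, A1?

Satisfying assignments: (0,0), (0,1), (1,0)
Count: 3 out of 4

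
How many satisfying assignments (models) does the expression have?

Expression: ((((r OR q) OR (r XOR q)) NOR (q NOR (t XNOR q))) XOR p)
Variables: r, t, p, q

Satisfying assignments: (0,0,0,0), (0,0,1,1), (0,1,1,0), (0,1,1,1), (1,0,1,0), (1,0,1,1), (1,1,1,0), (1,1,1,1)
Count: 8 out of 16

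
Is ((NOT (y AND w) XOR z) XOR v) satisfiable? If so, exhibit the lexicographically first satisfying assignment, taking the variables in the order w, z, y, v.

w=0, z=0, y=0, v=0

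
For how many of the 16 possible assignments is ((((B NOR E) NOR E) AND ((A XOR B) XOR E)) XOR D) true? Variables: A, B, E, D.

Satisfying assignments: (0,0,0,1), (0,0,1,1), (0,1,0,0), (0,1,1,1), (1,0,0,1), (1,0,1,1), (1,1,0,1), (1,1,1,1)
Count: 8 out of 16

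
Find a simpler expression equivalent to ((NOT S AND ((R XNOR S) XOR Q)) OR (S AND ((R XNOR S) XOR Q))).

By distribution ((E AND v) OR (E AND NOT v) = E):
= ((R XNOR S) XOR Q)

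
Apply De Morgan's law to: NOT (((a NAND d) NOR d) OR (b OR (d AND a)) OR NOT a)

NOT ((a NAND d) NOR d) AND NOT (b OR (d AND a)) AND a
De Morgan's: NOT(OR of terms) = AND of negations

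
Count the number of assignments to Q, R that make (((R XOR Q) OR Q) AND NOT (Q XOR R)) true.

Satisfying assignments: (1,1)
Count: 1 out of 4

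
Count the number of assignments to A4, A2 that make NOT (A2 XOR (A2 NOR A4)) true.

Satisfying assignments: (1,0)
Count: 1 out of 4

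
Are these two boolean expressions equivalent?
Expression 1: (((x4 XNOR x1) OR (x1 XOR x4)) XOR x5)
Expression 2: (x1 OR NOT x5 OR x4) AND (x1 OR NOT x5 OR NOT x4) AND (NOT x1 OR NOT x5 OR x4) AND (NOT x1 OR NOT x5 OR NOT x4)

Yes, they are equivalent — the two output columns agree on all 8 assignments:
x1 | x5 | x4 | Expression 1 | Expression 2
------------------------------------------
0 | 0 | 0 | 1 | 1
0 | 0 | 1 | 1 | 1
0 | 1 | 0 | 0 | 0
0 | 1 | 1 | 0 | 0
1 | 0 | 0 | 1 | 1
1 | 0 | 1 | 1 | 1
1 | 1 | 0 | 0 | 0
1 | 1 | 1 | 0 | 0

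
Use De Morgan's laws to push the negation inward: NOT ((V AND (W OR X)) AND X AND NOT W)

NOT (V AND (W OR X)) OR NOT X OR W
De Morgan's: NOT(AND of terms) = OR of negations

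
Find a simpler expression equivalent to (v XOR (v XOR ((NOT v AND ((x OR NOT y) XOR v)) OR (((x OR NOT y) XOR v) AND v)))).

By XOR self-cancellation ((E XOR v) XOR v = E) then distribution ((E AND v) OR (E AND NOT v) = E):
= ((x OR NOT y) XOR v)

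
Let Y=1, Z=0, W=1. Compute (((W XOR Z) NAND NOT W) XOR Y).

Substituting: (((1 XOR 0) NAND NOT 1) XOR 1)
= 0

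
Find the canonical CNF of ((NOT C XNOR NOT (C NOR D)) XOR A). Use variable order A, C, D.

(A OR C OR D) AND (A OR NOT C OR D) AND (A OR NOT C OR NOT D) AND (NOT A OR C OR NOT D)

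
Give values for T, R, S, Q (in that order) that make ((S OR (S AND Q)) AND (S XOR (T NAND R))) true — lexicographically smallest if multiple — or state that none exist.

T=1, R=1, S=1, Q=0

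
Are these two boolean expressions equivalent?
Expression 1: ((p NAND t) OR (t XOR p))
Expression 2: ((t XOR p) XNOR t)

No. Counterexample: with t=0, p=1, Expression 1 = 1 but Expression 2 = 0.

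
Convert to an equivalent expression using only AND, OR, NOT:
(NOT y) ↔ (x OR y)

((NOT y) AND (x OR y)) OR (y AND NOT (x OR y))
(Biconditional = both true or both false)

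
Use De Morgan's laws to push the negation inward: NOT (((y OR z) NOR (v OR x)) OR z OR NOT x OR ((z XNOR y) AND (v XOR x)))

NOT ((y OR z) NOR (v OR x)) AND NOT z AND x AND NOT ((z XNOR y) AND (v XOR x))
De Morgan's: NOT(OR of terms) = AND of negations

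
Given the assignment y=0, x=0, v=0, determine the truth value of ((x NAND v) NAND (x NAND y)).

Substituting: ((0 NAND 0) NAND (0 NAND 0))
= 0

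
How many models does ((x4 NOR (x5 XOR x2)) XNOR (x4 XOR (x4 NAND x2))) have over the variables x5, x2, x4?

Satisfying assignments: (0,0,0), (0,0,1), (1,0,1), (1,1,0)
Count: 4 out of 8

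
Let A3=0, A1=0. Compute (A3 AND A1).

Substituting: (0 AND 0)
= 0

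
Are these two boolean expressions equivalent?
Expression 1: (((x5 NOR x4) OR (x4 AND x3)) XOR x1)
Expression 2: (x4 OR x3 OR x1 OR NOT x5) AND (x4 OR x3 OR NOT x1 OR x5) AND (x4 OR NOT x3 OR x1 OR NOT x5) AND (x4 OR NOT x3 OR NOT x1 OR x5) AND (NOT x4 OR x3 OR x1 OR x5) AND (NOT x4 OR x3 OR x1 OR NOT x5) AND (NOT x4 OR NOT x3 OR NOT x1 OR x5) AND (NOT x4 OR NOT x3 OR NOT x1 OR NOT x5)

Yes, they are equivalent — the two output columns agree on all 16 assignments:
x4 | x3 | x1 | x5 | Expression 1 | Expression 2
-----------------------------------------------
0 | 0 | 0 | 0 | 1 | 1
0 | 0 | 0 | 1 | 0 | 0
0 | 0 | 1 | 0 | 0 | 0
0 | 0 | 1 | 1 | 1 | 1
0 | 1 | 0 | 0 | 1 | 1
0 | 1 | 0 | 1 | 0 | 0
0 | 1 | 1 | 0 | 0 | 0
0 | 1 | 1 | 1 | 1 | 1
1 | 0 | 0 | 0 | 0 | 0
1 | 0 | 0 | 1 | 0 | 0
1 | 0 | 1 | 0 | 1 | 1
1 | 0 | 1 | 1 | 1 | 1
1 | 1 | 0 | 0 | 1 | 1
1 | 1 | 0 | 1 | 1 | 1
1 | 1 | 1 | 0 | 0 | 0
1 | 1 | 1 | 1 | 0 | 0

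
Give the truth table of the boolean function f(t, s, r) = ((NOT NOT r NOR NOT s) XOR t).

t | s | r | Output
------------------
0 | 0 | 0 | 0
0 | 0 | 1 | 0
0 | 1 | 0 | 1
0 | 1 | 1 | 0
1 | 0 | 0 | 1
1 | 0 | 1 | 1
1 | 1 | 0 | 0
1 | 1 | 1 | 1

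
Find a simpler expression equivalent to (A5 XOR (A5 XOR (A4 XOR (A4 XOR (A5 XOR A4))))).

By XOR self-cancellation ((E XOR v) XOR v = E) then XOR self-cancellation ((E XOR v) XOR v = E):
= (A5 XOR A4)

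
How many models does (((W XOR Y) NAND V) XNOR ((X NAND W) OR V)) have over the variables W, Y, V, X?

Satisfying assignments: (0,0,0,0), (0,0,0,1), (0,0,1,0), (0,0,1,1), (0,1,0,0), (0,1,0,1), (1,0,0,0), (1,1,0,0), (1,1,1,0), (1,1,1,1)
Count: 10 out of 16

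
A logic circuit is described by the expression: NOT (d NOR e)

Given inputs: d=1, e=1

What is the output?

Substituting: NOT (1 NOR 1)
= 1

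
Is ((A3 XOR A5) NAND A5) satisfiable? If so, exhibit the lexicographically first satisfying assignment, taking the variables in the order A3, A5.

A3=0, A5=0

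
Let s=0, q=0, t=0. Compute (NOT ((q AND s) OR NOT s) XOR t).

Substituting: (NOT ((0 AND 0) OR NOT 0) XOR 0)
= 0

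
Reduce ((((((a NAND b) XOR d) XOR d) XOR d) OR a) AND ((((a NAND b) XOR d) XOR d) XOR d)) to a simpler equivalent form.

By absorption (E AND (E OR v) = E) then XOR self-cancellation ((E XOR v) XOR v = E):
= ((a NAND b) XOR d)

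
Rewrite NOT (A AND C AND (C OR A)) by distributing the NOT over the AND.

NOT A OR NOT C OR NOT (C OR A)
De Morgan's: NOT(AND of terms) = OR of negations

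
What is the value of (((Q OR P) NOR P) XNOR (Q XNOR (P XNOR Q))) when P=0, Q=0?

Substituting: (((0 OR 0) NOR 0) XNOR (0 XNOR (0 XNOR 0)))
= 0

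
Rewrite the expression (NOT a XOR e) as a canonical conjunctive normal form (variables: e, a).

(e OR NOT a) AND (NOT e OR a)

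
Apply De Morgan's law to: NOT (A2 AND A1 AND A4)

NOT A2 OR NOT A1 OR NOT A4
De Morgan's: NOT(AND of terms) = OR of negations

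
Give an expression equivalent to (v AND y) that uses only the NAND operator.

((v NAND y) NAND (v NAND y))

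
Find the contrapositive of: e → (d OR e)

Contrapositive: NOT (d OR e) → NOT e
Note: A statement and its contrapositive are logically equivalent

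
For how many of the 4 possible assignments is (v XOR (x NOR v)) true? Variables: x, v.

Satisfying assignments: (0,0), (0,1), (1,1)
Count: 3 out of 4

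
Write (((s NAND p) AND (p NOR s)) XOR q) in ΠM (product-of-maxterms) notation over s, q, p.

ΠM(1, 2, 4, 5) = (s OR q OR NOT p) AND (s OR NOT q OR p) AND (NOT s OR q OR p) AND (NOT s OR q OR NOT p)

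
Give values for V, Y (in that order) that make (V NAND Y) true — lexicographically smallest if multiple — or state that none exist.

V=0, Y=0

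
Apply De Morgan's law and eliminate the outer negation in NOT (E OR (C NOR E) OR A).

NOT E AND NOT (C NOR E) AND NOT A
De Morgan's: NOT(OR of terms) = AND of negations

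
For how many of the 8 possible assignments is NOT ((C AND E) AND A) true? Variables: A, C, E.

Satisfying assignments: (0,0,0), (0,0,1), (0,1,0), (0,1,1), (1,0,0), (1,0,1), (1,1,0)
Count: 7 out of 8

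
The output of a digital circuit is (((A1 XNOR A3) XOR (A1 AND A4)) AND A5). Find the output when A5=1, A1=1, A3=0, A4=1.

Substituting: (((1 XNOR 0) XOR (1 AND 1)) AND 1)
= 1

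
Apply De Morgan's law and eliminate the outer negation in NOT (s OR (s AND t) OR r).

NOT s AND NOT (s AND t) AND NOT r
De Morgan's: NOT(OR of terms) = AND of negations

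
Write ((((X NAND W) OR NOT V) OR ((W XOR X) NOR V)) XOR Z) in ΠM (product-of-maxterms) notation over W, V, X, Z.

ΠM(1, 3, 5, 7, 9, 11, 13, 14) = (W OR V OR X OR NOT Z) AND (W OR V OR NOT X OR NOT Z) AND (W OR NOT V OR X OR NOT Z) AND (W OR NOT V OR NOT X OR NOT Z) AND (NOT W OR V OR X OR NOT Z) AND (NOT W OR V OR NOT X OR NOT Z) AND (NOT W OR NOT V OR X OR NOT Z) AND (NOT W OR NOT V OR NOT X OR Z)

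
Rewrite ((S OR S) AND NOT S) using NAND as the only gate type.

((((S NAND S) NAND (S NAND S)) NAND (S NAND S)) NAND (((S NAND S) NAND (S NAND S)) NAND (S NAND S)))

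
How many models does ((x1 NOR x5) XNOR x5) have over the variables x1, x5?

Satisfying assignments: (1,0)
Count: 1 out of 4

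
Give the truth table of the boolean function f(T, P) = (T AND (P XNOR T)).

T | P | Output
--------------
0 | 0 | 0
0 | 1 | 0
1 | 0 | 0
1 | 1 | 1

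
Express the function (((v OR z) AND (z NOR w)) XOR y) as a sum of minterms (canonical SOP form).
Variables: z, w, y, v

Σm(1, 2, 6, 7, 10, 11, 14, 15) = (NOT z AND NOT w AND NOT y AND v) OR (NOT z AND NOT w AND y AND NOT v) OR (NOT z AND w AND y AND NOT v) OR (NOT z AND w AND y AND v) OR (z AND NOT w AND y AND NOT v) OR (z AND NOT w AND y AND v) OR (z AND w AND y AND NOT v) OR (z AND w AND y AND v)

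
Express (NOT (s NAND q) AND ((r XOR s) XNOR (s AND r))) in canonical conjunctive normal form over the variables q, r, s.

(q OR r OR s) AND (q OR r OR NOT s) AND (q OR NOT r OR s) AND (q OR NOT r OR NOT s) AND (NOT q OR r OR s) AND (NOT q OR r OR NOT s) AND (NOT q OR NOT r OR s) AND (NOT q OR NOT r OR NOT s)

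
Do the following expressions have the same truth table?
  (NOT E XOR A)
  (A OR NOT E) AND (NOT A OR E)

Yes, they are equivalent — the two output columns agree on all 4 assignments:
A | E | Expression 1 | Expression 2
-----------------------------------
0 | 0 | 1 | 1
0 | 1 | 0 | 0
1 | 0 | 0 | 0
1 | 1 | 1 | 1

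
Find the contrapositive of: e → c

Contrapositive: NOT c → NOT e
Note: A statement and its contrapositive are logically equivalent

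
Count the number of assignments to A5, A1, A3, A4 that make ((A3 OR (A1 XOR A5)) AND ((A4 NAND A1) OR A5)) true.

Satisfying assignments: (0,0,1,0), (0,0,1,1), (0,1,0,0), (0,1,1,0), (1,0,0,0), (1,0,0,1), (1,0,1,0), (1,0,1,1), (1,1,1,0), (1,1,1,1)
Count: 10 out of 16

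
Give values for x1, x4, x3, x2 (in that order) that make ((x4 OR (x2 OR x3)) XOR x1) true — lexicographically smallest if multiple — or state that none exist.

x1=0, x4=0, x3=0, x2=1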